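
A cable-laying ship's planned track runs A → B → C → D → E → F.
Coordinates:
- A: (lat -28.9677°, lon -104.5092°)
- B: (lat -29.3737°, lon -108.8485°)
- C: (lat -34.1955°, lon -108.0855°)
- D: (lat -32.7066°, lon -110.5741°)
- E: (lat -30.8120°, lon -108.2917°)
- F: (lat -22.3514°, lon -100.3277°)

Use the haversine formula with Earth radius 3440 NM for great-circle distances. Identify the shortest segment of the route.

C–D

Leg distances:
A→B: 228.8 NM
B→C: 292.1 NM
C→D: 153.4 NM
D→E: 162.8 NM
E→F: 663.5 NM
The shortest leg is C–D at 153.4 NM.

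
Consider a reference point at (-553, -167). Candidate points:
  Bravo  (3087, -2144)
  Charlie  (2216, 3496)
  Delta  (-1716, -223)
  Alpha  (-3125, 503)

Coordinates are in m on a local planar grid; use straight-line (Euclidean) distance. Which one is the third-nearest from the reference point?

Distances from the reference point ((-553, -167)):
Delta: 1164.3 m
Alpha: 2657.8 m
Bravo: 4142.2 m
Charlie: 4591.8 m
The third-nearest is Bravo at 4142.2 m.

Bravo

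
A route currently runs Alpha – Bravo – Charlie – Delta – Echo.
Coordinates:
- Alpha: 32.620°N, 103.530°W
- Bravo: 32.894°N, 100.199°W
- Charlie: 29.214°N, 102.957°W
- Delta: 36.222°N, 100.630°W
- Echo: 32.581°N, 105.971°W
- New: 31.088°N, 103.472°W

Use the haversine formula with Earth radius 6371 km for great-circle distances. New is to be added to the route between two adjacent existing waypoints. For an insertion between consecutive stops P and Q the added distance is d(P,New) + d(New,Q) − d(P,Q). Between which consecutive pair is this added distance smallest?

between Charlie and Delta

Added distance for inserting New between each consecutive pair:
Alpha–Bravo: 225.7 km
Bravo–Charlie: 96.2 km
Charlie–Delta: 33.6 km
Delta–Echo: 281.6 km
Smallest added distance is 33.6 km, inserting between Charlie and Delta.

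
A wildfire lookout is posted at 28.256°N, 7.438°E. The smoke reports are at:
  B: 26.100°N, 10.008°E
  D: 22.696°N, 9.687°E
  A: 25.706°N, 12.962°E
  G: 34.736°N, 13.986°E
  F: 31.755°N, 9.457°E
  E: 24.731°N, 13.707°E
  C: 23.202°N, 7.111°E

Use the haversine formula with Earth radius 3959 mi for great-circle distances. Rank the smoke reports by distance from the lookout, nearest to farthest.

Distances from the lookout:
B 26.100°N, 10.008°E: 217.1 mi
F 31.755°N, 9.457°E: 270.3 mi
C 23.202°N, 7.111°E: 349.8 mi
A 25.706°N, 12.962°E: 383.0 mi
D 22.696°N, 9.687°E: 409.0 mi
E 24.731°N, 13.707°E: 457.7 mi
G 34.736°N, 13.986°E: 590.7 mi

B, F, C, A, D, E, G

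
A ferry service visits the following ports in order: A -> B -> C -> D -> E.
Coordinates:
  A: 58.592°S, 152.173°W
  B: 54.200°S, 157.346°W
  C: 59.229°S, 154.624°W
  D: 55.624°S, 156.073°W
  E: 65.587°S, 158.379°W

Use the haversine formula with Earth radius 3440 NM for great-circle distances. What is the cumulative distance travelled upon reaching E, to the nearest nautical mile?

Leg distances:
A→B: 314.6 NM  (cumulative 314.6 NM)
B→C: 314.9 NM  (cumulative 629.5 NM)
C→D: 221.4 NM  (cumulative 850.9 NM)
D→E: 601.9 NM  (cumulative 1452.8 NM)
Cumulative distance at E ≈ 1453 NM.

1453 NM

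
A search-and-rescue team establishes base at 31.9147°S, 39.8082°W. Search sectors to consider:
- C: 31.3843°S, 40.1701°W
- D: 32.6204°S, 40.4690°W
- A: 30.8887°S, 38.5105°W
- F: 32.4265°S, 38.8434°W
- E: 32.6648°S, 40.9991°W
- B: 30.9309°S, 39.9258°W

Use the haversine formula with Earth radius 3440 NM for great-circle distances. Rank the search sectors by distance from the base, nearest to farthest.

Distances from the base:
C 31.3843°S, 40.1701°W: 36.8 NM
D 32.6204°S, 40.4690°W: 54.0 NM
F 32.4265°S, 38.8434°W: 57.9 NM
B 30.9309°S, 39.9258°W: 59.4 NM
E 32.6648°S, 40.9991°W: 75.4 NM
A 30.8887°S, 38.5105°W: 90.6 NM

C, D, F, B, E, A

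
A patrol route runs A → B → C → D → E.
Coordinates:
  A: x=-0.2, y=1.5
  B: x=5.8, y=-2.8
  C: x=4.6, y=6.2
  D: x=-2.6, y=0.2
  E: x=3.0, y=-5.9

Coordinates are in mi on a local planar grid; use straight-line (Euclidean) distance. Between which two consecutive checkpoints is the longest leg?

Leg distances:
A→B: 7.4 mi
B→C: 9.1 mi
C→D: 9.4 mi
D→E: 8.3 mi
The longest leg is C–D at 9.4 mi.

C–D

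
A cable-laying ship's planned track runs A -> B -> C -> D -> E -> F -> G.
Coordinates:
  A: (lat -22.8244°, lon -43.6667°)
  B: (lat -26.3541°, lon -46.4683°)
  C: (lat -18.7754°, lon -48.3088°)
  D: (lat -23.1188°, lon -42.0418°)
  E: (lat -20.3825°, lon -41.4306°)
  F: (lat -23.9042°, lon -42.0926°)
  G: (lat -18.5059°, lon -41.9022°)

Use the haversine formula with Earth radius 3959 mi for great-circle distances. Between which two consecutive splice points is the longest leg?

B–C

Leg distances:
A→B: 300.8 mi
B→C: 536.6 mi
C→D: 503.5 mi
D→E: 193.1 mi
E→F: 247.0 mi
F→G: 373.2 mi
The longest leg is B–C at 536.6 mi.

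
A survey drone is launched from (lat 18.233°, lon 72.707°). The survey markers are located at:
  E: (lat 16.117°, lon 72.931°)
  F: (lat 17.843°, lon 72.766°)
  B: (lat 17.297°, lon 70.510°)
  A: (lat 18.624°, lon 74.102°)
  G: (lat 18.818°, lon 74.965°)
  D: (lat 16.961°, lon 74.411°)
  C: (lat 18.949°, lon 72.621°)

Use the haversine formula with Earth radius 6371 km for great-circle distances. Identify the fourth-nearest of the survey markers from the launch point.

D

Distance to each, sorted:
F: 43.8 km
C: 80.1 km
A: 153.4 km
D: 229.4 km
E: 236.5 km
G: 246.8 km
B: 254.9 km
The fourth-nearest is D at 229.4 km.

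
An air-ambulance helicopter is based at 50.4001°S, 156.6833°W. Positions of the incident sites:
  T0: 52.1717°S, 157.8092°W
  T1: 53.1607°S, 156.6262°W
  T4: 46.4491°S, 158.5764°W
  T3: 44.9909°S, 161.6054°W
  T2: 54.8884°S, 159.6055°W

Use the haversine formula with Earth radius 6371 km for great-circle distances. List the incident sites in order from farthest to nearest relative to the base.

T3, T2, T4, T1, T0

Distance from the base at 50.4001°S, 156.6833°W to each:
T3 44.9909°S, 161.6054°W: 705.0 km
T2 54.8884°S, 159.6055°W: 536.5 km
T4 46.4491°S, 158.5764°W: 461.0 km
T1 53.1607°S, 156.6262°W: 307.0 km
T0 52.1717°S, 157.8092°W: 212.0 km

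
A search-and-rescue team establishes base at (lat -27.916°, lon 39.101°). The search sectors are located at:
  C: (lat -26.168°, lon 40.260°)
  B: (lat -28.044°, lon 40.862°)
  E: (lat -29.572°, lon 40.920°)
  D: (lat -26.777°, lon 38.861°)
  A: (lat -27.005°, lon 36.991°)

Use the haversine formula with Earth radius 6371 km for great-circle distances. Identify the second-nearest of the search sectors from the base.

Distance to each, sorted:
D: 128.9 km
B: 173.5 km
C: 225.7 km
A: 231.5 km
E: 255.6 km
The second-nearest is B at 173.5 km.

B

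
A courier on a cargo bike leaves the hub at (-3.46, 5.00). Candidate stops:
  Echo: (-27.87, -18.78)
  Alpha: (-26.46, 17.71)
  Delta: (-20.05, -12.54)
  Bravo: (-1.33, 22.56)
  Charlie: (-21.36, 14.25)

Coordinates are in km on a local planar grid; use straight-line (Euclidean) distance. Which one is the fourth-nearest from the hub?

Alpha

Distance to each, sorted:
Bravo: 17.7 km
Charlie: 20.1 km
Delta: 24.1 km
Alpha: 26.3 km
Echo: 34.1 km
The fourth-nearest is Alpha at 26.3 km.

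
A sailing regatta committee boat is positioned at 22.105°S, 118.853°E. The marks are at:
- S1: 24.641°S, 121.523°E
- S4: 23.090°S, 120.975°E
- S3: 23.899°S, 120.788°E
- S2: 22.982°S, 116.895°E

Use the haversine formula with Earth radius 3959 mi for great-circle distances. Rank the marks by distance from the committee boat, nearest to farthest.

S2, S4, S3, S1

Distance from the committee boat at 22.105°S, 118.853°E to each:
S2 22.982°S, 116.895°E: 138.9 mi
S4 23.090°S, 120.975°E: 151.5 mi
S3 23.899°S, 120.788°E: 174.7 mi
S1 24.641°S, 121.523°E: 243.7 mi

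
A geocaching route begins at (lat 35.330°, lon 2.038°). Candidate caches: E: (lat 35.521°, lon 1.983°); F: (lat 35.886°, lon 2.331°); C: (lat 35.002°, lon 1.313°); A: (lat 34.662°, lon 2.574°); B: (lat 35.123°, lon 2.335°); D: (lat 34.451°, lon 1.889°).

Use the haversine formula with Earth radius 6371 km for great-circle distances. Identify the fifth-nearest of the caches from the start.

Distances from the start ((lat 35.330°, lon 2.038°)):
E: 21.8 km
B: 35.5 km
F: 67.3 km
C: 75.3 km
A: 88.9 km
D: 98.7 km
The fifth-nearest is A at 88.9 km.

A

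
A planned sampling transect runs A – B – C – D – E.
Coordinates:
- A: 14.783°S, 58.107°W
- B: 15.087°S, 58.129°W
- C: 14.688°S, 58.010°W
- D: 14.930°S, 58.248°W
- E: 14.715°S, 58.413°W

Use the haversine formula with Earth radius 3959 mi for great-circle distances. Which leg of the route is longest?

Leg distances:
A→B: 21.1 mi
B→C: 28.7 mi
C→D: 23.1 mi
D→E: 18.5 mi
The longest leg is B–C at 28.7 mi.

B–C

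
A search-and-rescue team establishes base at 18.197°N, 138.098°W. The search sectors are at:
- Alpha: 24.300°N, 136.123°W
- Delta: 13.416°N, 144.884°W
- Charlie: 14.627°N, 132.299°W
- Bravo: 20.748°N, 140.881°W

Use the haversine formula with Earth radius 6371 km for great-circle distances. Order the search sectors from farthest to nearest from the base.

Delta, Charlie, Alpha, Bravo

Distances from the base:
Delta 13.416°N, 144.884°W: 899.6 km
Charlie 14.627°N, 132.299°W: 734.8 km
Alpha 24.300°N, 136.123°W: 708.8 km
Bravo 20.748°N, 140.881°W: 406.9 km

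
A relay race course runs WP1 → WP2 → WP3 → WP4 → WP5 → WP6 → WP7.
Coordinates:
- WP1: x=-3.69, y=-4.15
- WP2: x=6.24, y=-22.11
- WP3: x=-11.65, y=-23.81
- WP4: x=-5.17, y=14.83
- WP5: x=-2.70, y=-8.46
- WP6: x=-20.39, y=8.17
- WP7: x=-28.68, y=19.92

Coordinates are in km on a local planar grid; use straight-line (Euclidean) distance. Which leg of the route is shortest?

Leg distances:
WP1→WP2: 20.5 km
WP2→WP3: 18.0 km
WP3→WP4: 39.2 km
WP4→WP5: 23.4 km
WP5→WP6: 24.3 km
WP6→WP7: 14.4 km
The shortest leg is WP6–WP7 at 14.4 km.

WP6–WP7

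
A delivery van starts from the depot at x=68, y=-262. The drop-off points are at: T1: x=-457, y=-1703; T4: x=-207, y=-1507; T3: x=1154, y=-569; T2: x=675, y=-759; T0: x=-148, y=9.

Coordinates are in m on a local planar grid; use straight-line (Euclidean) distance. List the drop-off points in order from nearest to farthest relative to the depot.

Distances from the depot:
T0 x=-148, y=9: 346.6 m
T2 x=675, y=-759: 784.5 m
T3 x=1154, y=-569: 1128.6 m
T4 x=-207, y=-1507: 1275.0 m
T1 x=-457, y=-1703: 1533.7 m

T0, T2, T3, T4, T1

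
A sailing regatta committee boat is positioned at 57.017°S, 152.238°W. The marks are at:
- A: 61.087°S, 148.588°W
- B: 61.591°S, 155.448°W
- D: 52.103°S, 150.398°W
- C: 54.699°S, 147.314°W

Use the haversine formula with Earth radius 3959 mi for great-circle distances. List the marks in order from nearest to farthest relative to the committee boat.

C, A, B, D

Computing each great-circle distance from 57.017°S, 152.238°W:
C 54.699°S, 147.314°W: 249.1 mi
A 61.087°S, 148.588°W: 309.6 mi
B 61.591°S, 155.448°W: 335.6 mi
D 52.103°S, 150.398°W: 347.4 mi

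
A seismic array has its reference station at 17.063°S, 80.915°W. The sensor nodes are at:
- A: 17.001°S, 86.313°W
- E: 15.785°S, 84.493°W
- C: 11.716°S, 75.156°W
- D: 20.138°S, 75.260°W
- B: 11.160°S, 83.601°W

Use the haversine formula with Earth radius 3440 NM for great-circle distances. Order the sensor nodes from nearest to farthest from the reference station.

E, A, D, B, C

Computing each great-circle distance from 17.063°S, 80.915°W:
E 15.785°S, 84.493°W: 219.9 NM
A 17.001°S, 86.313°W: 309.9 NM
D 20.138°S, 75.260°W: 370.9 NM
B 11.160°S, 83.601°W: 387.4 NM
C 11.716°S, 75.156°W: 463.8 NM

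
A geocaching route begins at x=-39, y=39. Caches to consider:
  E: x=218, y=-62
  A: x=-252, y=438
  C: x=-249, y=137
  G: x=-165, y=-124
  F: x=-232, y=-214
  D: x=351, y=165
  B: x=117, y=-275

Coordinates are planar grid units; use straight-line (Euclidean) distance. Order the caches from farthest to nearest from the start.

A, D, B, F, E, C, G

Distances from the start:
A x=-252, y=438: 452.3
D x=351, y=165: 409.8
B x=117, y=-275: 350.6
F x=-232, y=-214: 318.2
E x=218, y=-62: 276.1
C x=-249, y=137: 231.7
G x=-165, y=-124: 206.0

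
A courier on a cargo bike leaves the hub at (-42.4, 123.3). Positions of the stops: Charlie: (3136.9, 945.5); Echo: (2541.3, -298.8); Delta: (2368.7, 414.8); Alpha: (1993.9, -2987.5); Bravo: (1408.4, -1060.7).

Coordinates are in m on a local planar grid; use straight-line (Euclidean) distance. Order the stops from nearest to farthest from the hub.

Distance from the hub at (-42.4, 123.3) to each:
Bravo (1408.4, -1060.7): 1872.6 m
Delta (2368.7, 414.8): 2428.7 m
Echo (2541.3, -298.8): 2618.0 m
Charlie (3136.9, 945.5): 3283.9 m
Alpha (1993.9, -2987.5): 3718.0 m

Bravo, Delta, Echo, Charlie, Alpha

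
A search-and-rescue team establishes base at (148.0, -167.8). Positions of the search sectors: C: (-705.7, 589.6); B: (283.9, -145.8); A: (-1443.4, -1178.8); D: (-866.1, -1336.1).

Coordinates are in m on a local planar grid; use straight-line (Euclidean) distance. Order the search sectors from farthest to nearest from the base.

Computing each straight-line distance from (148.0, -167.8):
A (-1443.4, -1178.8): 1885.4 m
D (-866.1, -1336.1): 1547.0 m
C (-705.7, 589.6): 1141.3 m
B (283.9, -145.8): 137.7 m

A, D, C, B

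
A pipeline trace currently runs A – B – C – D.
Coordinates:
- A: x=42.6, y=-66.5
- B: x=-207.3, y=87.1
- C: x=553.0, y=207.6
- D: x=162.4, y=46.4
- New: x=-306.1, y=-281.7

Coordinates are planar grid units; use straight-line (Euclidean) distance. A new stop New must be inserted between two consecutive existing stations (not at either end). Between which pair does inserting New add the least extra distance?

Added distance for inserting New between each consecutive pair:
A–B: 498.2
B–C: 600.7
C–D: 1138.1
Smallest added distance is 498.2, inserting between A and B.

between A and B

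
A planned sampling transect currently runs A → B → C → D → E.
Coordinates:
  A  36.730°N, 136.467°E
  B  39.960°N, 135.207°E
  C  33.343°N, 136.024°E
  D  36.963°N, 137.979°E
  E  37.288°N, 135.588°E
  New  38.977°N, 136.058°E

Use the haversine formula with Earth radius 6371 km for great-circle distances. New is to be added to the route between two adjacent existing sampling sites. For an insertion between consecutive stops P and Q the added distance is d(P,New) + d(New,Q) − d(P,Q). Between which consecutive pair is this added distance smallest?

Added distance for inserting New between each consecutive pair:
A–B: 8.3 km
B–C: 18.6 km
C–D: 466.7 km
D–E: 257.4 km
Smallest added distance is 8.3 km, inserting between A and B.

between A and B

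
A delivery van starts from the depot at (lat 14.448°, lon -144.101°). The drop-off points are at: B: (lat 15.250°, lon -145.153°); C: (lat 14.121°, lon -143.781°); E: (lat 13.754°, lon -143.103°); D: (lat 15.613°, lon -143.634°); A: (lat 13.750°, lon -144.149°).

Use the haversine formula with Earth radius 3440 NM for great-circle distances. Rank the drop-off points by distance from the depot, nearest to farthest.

C, A, E, D, B

Computing each great-circle distance from (lat 14.448°, lon -144.101°):
C (lat 14.121°, lon -143.781°): 27.1 NM
A (lat 13.750°, lon -144.149°): 42.0 NM
E (lat 13.754°, lon -143.103°): 71.5 NM
D (lat 15.613°, lon -143.634°): 75.0 NM
B (lat 15.250°, lon -145.153°): 77.8 NM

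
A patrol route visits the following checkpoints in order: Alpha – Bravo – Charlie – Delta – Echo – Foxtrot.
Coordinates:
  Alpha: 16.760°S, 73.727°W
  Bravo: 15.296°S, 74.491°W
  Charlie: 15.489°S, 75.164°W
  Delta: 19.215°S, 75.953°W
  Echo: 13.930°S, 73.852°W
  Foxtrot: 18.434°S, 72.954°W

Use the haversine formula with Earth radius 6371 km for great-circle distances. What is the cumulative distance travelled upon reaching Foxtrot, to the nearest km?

Leg distances:
Alpha→Bravo: 182.1 km  (cumulative 182.1 km)
Bravo→Charlie: 75.3 km  (cumulative 257.4 km)
Charlie→Delta: 422.7 km  (cumulative 680.1 km)
Delta→Echo: 628.8 km  (cumulative 1308.9 km)
Echo→Foxtrot: 509.9 km  (cumulative 1818.8 km)
Cumulative distance at Foxtrot ≈ 1819 km.

1819 km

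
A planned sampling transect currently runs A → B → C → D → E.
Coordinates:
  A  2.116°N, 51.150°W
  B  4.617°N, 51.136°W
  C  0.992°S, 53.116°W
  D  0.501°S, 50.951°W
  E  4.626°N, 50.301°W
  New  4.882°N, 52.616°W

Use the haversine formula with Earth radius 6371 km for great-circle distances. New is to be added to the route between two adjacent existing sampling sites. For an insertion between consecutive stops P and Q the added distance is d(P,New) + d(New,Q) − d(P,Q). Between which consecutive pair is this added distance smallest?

between B and C

Added distance for inserting New between each consecutive pair:
A–B: 236.5 km
B–C: 160.8 km
C–D: 1035.2 km
D–E: 309.9 km
Smallest added distance is 160.8 km, inserting between B and C.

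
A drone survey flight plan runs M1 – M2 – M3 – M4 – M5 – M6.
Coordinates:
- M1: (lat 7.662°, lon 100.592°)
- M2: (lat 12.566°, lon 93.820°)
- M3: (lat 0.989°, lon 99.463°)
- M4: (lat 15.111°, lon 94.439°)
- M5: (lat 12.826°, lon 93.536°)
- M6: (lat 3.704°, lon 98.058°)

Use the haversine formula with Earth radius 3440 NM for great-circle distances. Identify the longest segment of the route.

M3–M4

Leg distances:
M1→M2: 496.8 NM
M2→M3: 772.0 NM
M3→M4: 898.7 NM
M4→M5: 146.9 NM
M5→M6: 609.9 NM
The longest leg is M3–M4 at 898.7 NM.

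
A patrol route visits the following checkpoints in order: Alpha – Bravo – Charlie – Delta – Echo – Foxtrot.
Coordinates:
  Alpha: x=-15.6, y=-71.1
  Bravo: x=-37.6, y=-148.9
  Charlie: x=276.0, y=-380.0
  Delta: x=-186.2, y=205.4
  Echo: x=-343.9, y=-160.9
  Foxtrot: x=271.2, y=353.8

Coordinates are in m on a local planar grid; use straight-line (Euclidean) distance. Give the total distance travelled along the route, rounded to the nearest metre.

Leg distances:
Alpha→Bravo: 80.9 m  (cumulative 80.9 m)
Bravo→Charlie: 389.6 m  (cumulative 470.4 m)
Charlie→Delta: 745.9 m  (cumulative 1216.3 m)
Delta→Echo: 398.8 m  (cumulative 1615.1 m)
Echo→Foxtrot: 802.0 m  (cumulative 2417.1 m)
Total route length ≈ 2417 m.

2417 m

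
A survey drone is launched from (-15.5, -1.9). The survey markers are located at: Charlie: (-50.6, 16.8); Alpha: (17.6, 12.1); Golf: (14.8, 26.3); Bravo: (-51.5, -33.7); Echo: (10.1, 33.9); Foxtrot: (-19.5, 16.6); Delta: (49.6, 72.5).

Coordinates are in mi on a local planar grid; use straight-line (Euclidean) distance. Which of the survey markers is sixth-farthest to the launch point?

Alpha

Distance to each, sorted:
Delta: 98.9 mi
Bravo: 48.0 mi
Echo: 44.0 mi
Golf: 41.4 mi
Charlie: 39.8 mi
Alpha: 35.9 mi
Foxtrot: 18.9 mi
The sixth-farthest is Alpha at 35.9 mi.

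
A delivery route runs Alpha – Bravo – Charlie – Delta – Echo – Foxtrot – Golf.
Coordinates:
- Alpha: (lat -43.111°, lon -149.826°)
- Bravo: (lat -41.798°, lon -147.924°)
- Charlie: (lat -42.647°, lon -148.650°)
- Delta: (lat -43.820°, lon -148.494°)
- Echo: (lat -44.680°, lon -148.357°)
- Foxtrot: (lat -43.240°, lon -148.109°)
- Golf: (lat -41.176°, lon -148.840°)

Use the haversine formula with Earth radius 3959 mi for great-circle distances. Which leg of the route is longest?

Foxtrot–Golf

Leg distances:
Alpha→Bravo: 132.8 mi
Bravo→Charlie: 69.4 mi
Charlie→Delta: 81.4 mi
Delta→Echo: 59.8 mi
Echo→Foxtrot: 100.3 mi
Foxtrot→Golf: 147.4 mi
The longest leg is Foxtrot–Golf at 147.4 mi.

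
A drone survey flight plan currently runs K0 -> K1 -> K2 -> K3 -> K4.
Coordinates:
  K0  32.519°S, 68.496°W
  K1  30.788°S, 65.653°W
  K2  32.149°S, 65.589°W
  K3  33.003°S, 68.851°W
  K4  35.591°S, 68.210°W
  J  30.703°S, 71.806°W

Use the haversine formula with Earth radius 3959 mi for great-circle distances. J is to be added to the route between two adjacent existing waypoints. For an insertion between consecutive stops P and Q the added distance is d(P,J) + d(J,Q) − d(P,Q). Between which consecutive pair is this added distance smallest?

between K0 and K1

Added distance for inserting J between each consecutive pair:
K0–K1: 391.5 mi
K1–K2: 651.2 mi
K2–K3: 416.2 mi
K3–K4: 449.3 mi
Smallest added distance is 391.5 mi, inserting between K0 and K1.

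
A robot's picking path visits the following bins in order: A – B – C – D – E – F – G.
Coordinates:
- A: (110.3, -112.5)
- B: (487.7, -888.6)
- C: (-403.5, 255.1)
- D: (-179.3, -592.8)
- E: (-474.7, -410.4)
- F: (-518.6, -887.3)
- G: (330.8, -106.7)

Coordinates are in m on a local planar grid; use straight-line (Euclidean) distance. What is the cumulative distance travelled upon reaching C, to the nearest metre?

Leg distances:
A→B: 863.0 m  (cumulative 863.0 m)
B→C: 1449.9 m  (cumulative 2312.9 m)
Cumulative distance at C ≈ 2313 m.

2313 m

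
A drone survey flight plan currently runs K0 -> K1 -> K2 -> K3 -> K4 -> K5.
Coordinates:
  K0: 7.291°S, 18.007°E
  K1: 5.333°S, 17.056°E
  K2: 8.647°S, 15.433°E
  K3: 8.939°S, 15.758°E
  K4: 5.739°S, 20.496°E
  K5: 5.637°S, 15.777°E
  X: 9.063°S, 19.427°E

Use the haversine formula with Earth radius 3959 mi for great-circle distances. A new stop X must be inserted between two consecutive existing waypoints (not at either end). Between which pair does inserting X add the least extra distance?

Added distance for inserting X between each consecutive pair:
K0–K1: 310.7 mi
K1–K2: 324.3 mi
K2–K3: 494.7 mi
K3–K4: 98.8 mi
K4–K5: 260.9 mi
Smallest added distance is 98.8 mi, inserting between K3 and K4.

between K3 and K4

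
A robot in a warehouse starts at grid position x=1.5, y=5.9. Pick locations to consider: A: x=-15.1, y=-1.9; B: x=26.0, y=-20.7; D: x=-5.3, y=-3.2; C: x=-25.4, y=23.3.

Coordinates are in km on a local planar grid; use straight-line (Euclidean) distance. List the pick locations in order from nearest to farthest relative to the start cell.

Distances from the start cell:
D x=-5.3, y=-3.2: 11.4 km
A x=-15.1, y=-1.9: 18.3 km
C x=-25.4, y=23.3: 32.0 km
B x=26.0, y=-20.7: 36.2 km

D, A, C, B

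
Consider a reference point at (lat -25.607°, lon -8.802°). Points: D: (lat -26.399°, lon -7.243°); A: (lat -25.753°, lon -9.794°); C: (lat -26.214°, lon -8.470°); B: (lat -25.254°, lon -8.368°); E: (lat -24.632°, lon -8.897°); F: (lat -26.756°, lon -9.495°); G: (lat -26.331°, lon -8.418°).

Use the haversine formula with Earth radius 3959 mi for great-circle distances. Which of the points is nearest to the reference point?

B

Distances from the reference point ((lat -25.607°, lon -8.802°)):
B: 36.4 mi
C: 46.7 mi
G: 55.4 mi
A: 62.6 mi
E: 67.6 mi
F: 90.3 mi
D: 111.2 mi
The nearest is B at 36.4 mi.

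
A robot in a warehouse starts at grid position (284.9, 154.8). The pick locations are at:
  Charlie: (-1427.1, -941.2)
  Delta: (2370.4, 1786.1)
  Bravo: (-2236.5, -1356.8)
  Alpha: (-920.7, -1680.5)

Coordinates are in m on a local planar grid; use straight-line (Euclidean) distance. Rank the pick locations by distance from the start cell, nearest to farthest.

Distances from the start cell:
Charlie (-1427.1, -941.2): 2032.8 m
Alpha (-920.7, -1680.5): 2195.9 m
Delta (2370.4, 1786.1): 2647.7 m
Bravo (-2236.5, -1356.8): 2939.8 m

Charlie, Alpha, Delta, Bravo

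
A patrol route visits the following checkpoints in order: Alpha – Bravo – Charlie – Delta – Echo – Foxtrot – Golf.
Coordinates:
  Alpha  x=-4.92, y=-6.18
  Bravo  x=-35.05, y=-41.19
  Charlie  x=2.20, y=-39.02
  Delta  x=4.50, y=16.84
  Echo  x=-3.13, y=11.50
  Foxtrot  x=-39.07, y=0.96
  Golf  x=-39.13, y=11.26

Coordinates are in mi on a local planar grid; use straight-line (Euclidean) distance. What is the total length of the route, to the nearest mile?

196 mi

Leg distances:
Alpha→Bravo: 46.2 mi  (cumulative 46.2 mi)
Bravo→Charlie: 37.3 mi  (cumulative 83.5 mi)
Charlie→Delta: 55.9 mi  (cumulative 139.4 mi)
Delta→Echo: 9.3 mi  (cumulative 148.7 mi)
Echo→Foxtrot: 37.5 mi  (cumulative 186.2 mi)
Foxtrot→Golf: 10.3 mi  (cumulative 196.5 mi)
Total route length ≈ 196 mi.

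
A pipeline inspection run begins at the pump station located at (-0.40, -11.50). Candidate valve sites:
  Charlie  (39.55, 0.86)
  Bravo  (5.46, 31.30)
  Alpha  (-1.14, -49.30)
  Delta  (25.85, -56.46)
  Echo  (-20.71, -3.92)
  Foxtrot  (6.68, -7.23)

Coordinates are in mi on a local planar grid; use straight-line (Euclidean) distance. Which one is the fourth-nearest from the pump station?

Distances from the pump station ((-0.40, -11.50)):
Foxtrot: 8.3 mi
Echo: 21.7 mi
Alpha: 37.8 mi
Charlie: 41.8 mi
Bravo: 43.2 mi
Delta: 52.1 mi
The fourth-nearest is Charlie at 41.8 mi.

Charlie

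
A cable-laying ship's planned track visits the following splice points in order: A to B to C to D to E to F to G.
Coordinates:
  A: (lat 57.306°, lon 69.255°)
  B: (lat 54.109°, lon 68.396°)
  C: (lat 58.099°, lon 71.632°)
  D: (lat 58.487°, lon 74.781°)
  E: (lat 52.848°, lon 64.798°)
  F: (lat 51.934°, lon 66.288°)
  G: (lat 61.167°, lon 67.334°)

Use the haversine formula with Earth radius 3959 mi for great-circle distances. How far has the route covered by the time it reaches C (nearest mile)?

Leg distances:
A→B: 223.4 mi  (cumulative 223.4 mi)
B→C: 302.5 mi  (cumulative 525.9 mi)
Cumulative distance at C ≈ 526 mi.

526 mi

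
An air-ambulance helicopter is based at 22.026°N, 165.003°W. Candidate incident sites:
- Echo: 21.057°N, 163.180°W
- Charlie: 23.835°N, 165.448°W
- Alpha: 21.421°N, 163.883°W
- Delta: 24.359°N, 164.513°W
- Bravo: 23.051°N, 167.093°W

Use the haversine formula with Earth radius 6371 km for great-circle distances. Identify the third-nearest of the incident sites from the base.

Distance to each, sorted:
Alpha: 133.8 km
Charlie: 206.2 km
Echo: 217.2 km
Bravo: 243.0 km
Delta: 264.2 km
The third-nearest is Echo at 217.2 km.

Echo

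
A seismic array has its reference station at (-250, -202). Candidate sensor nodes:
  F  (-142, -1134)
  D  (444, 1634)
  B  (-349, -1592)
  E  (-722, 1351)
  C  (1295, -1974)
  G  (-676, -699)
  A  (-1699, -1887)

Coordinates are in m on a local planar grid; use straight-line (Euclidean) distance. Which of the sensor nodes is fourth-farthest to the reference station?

E

Distances from the reference station ((-250, -202)):
C: 2351.0 m
A: 2222.3 m
D: 1962.8 m
E: 1623.1 m
B: 1393.5 m
F: 938.2 m
G: 654.6 m
The fourth-farthest is E at 1623.1 m.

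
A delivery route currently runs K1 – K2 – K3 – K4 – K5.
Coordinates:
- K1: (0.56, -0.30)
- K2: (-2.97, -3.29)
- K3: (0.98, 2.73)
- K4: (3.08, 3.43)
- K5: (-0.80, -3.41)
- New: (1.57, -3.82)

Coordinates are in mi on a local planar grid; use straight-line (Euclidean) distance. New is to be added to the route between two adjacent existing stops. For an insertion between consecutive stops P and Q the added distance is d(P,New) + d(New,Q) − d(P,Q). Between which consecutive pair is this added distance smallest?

between K4 and K5

Added distance for inserting New between each consecutive pair:
K1–K2: 3.6 mi
K2–K3: 3.9 mi
K3–K4: 11.8 mi
K4–K5: 1.9 mi
Smallest added distance is 1.9 mi, inserting between K4 and K5.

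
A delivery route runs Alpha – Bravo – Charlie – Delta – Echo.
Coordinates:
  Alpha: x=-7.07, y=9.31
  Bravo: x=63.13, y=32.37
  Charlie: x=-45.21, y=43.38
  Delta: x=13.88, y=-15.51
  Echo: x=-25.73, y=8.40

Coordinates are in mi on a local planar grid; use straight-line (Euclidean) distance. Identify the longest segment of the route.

Bravo–Charlie

Leg distances:
Alpha→Bravo: 73.9 mi
Bravo→Charlie: 108.9 mi
Charlie→Delta: 83.4 mi
Delta→Echo: 46.3 mi
The longest leg is Bravo–Charlie at 108.9 mi.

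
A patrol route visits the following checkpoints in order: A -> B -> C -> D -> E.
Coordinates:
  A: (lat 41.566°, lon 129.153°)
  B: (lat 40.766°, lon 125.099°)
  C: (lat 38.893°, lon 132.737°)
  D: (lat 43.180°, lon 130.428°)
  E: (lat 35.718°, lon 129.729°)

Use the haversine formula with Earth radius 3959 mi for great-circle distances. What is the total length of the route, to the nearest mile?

Leg distances:
A→B: 218.0 mi  (cumulative 218.0 mi)
B→C: 425.3 mi  (cumulative 643.3 mi)
C→D: 319.7 mi  (cumulative 963.0 mi)
D→E: 516.9 mi  (cumulative 1479.9 mi)
Total route length ≈ 1480 mi.

1480 mi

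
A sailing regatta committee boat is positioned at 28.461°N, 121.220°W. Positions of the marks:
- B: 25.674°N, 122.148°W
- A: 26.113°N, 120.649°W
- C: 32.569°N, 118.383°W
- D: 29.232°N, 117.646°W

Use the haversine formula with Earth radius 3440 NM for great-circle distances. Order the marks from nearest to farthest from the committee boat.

A, B, D, C

Distance from the committee boat at 28.461°N, 121.220°W to each:
A 26.113°N, 120.649°W: 144.2 NM
B 25.674°N, 122.148°W: 174.5 NM
D 29.232°N, 117.646°W: 193.6 NM
C 32.569°N, 118.383°W: 287.0 NM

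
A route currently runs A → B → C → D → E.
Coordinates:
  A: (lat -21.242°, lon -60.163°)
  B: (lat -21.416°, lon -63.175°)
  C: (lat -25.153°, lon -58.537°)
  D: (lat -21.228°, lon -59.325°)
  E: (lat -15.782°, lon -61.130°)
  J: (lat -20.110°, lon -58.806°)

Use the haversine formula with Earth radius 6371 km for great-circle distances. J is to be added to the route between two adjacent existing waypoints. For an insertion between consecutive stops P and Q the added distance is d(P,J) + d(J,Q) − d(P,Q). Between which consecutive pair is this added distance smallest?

between D and E

Added distance for inserting J between each consecutive pair:
A–B: 353.4 km
B–C: 408.3 km
C–D: 253.2 km
D–E: 41.2 km
Smallest added distance is 41.2 km, inserting between D and E.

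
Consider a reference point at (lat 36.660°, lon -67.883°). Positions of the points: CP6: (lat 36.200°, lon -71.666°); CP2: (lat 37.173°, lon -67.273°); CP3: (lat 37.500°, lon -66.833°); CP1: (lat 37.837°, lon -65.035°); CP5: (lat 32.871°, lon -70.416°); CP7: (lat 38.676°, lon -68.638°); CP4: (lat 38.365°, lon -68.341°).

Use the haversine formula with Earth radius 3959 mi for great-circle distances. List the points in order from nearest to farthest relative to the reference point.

CP2, CP3, CP4, CP7, CP1, CP6, CP5

Distances from the reference point:
CP2 (lat 37.173°, lon -67.273°): 48.9 mi
CP3 (lat 37.500°, lon -66.833°): 82.0 mi
CP4 (lat 38.365°, lon -68.341°): 120.5 mi
CP7 (lat 38.676°, lon -68.638°): 145.3 mi
CP1 (lat 37.837°, lon -65.035°): 176.5 mi
CP6 (lat 36.200°, lon -71.666°): 212.7 mi
CP5 (lat 32.871°, lon -70.416°): 298.7 mi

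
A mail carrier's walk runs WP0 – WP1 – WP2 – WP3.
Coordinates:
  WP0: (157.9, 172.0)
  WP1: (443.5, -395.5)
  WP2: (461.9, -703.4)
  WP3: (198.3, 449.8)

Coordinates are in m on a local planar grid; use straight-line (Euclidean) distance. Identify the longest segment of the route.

Leg distances:
WP0→WP1: 635.3 m
WP1→WP2: 308.4 m
WP2→WP3: 1182.9 m
The longest leg is WP2–WP3 at 1182.9 m.

WP2–WP3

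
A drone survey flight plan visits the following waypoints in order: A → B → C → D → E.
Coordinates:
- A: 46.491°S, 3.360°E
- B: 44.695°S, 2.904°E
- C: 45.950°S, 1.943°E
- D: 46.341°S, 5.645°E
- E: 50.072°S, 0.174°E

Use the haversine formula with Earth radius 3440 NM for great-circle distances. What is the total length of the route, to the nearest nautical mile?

664 NM

Leg distances:
A→B: 109.5 NM  (cumulative 109.5 NM)
B→C: 85.6 NM  (cumulative 195.1 NM)
C→D: 155.8 NM  (cumulative 350.8 NM)
D→E: 313.1 NM  (cumulative 663.9 NM)
Total route length ≈ 664 NM.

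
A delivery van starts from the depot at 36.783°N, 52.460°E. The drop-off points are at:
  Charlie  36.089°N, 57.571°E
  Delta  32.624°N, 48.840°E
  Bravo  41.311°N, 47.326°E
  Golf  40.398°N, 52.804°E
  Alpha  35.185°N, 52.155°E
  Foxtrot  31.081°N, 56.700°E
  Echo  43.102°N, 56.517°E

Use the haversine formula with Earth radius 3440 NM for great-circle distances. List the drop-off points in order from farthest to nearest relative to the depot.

Computing each great-circle distance from 36.783°N, 52.460°E:
Echo 43.102°N, 56.517°E: 422.7 NM
Foxtrot 31.081°N, 56.700°E: 402.1 NM
Bravo 41.311°N, 47.326°E: 362.1 NM
Delta 32.624°N, 48.840°E: 307.0 NM
Charlie 36.089°N, 57.571°E: 250.3 NM
Golf 40.398°N, 52.804°E: 217.6 NM
Alpha 35.185°N, 52.155°E: 97.1 NM

Echo, Foxtrot, Bravo, Delta, Charlie, Golf, Alpha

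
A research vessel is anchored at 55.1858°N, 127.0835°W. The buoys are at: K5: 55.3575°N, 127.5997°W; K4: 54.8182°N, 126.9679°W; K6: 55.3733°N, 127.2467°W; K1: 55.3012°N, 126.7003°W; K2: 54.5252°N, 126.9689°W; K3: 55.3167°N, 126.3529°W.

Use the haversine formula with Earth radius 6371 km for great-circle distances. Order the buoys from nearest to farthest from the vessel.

Distance from the vessel at 55.1858°N, 127.0835°W to each:
K6 55.3733°N, 127.2467°W: 23.3 km
K1 55.3012°N, 126.7003°W: 27.5 km
K5 55.3575°N, 127.5997°W: 37.9 km
K4 54.8182°N, 126.9679°W: 41.5 km
K3 55.3167°N, 126.3529°W: 48.5 km
K2 54.5252°N, 126.9689°W: 73.8 km

K6, K1, K5, K4, K3, K2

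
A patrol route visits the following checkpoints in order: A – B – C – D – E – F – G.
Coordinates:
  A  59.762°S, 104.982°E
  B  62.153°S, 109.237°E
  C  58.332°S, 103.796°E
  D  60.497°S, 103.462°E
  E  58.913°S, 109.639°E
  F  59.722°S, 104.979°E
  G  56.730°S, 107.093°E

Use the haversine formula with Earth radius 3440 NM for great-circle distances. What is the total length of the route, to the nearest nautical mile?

Leg distances:
A→B: 189.6 NM  (cumulative 189.6 NM)
B→C: 280.7 NM  (cumulative 470.3 NM)
C→D: 130.4 NM  (cumulative 600.7 NM)
D→E: 209.8 NM  (cumulative 810.5 NM)
E→F: 150.8 NM  (cumulative 961.3 NM)
F→G: 191.6 NM  (cumulative 1152.9 NM)
Total route length ≈ 1153 NM.

1153 NM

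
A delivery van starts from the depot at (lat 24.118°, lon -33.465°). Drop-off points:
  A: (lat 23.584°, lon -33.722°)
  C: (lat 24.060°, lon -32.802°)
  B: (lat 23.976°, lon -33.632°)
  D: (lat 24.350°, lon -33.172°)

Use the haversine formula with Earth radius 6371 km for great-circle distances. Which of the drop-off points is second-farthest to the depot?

Distance to each, sorted:
C: 67.6 km
A: 64.9 km
D: 39.3 km
B: 23.2 km
The second-farthest is A at 64.9 km.

A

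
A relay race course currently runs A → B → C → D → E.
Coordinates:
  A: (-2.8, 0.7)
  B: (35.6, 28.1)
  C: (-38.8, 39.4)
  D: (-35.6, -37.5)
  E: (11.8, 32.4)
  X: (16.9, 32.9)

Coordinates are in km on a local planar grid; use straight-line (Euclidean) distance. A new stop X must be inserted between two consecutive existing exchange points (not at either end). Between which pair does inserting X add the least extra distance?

Added distance for inserting X between each consecutive pair:
A–B: 9.9 km
B–C: 0.1 km
C–D: 66.9 km
D–E: 8.5 km
Smallest added distance is 0.1 km, inserting between B and C.

between B and C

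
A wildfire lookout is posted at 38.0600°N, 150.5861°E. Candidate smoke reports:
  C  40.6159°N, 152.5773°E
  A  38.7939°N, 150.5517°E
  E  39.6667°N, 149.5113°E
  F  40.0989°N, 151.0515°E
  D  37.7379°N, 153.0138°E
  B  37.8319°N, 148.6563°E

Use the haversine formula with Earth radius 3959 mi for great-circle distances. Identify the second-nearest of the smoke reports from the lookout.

B

Distances from the lookout (38.0600°N, 150.5861°E):
A: 50.7 mi
B: 106.3 mi
E: 125.2 mi
D: 134.2 mi
F: 143.1 mi
C: 206.2 mi
The second-nearest is B at 106.3 mi.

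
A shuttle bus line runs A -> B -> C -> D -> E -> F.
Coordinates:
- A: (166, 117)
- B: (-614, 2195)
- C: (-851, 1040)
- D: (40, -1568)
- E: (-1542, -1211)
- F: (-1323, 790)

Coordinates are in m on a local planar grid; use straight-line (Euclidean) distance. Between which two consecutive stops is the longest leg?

Leg distances:
A→B: 2219.6 m
B→C: 1179.1 m
C→D: 2756.0 m
D→E: 1621.8 m
E→F: 2012.9 m
The longest leg is C–D at 2756.0 m.

C–D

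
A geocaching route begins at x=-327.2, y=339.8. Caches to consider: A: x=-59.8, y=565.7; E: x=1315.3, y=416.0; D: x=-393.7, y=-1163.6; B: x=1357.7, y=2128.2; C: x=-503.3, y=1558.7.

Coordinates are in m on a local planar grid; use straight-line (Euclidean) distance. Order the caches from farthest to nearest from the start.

B, E, D, C, A

Distances from the start:
B x=1357.7, y=2128.2: 2457.1 m
E x=1315.3, y=416.0: 1644.3 m
D x=-393.7, y=-1163.6: 1504.9 m
C x=-503.3, y=1558.7: 1231.6 m
A x=-59.8, y=565.7: 350.0 m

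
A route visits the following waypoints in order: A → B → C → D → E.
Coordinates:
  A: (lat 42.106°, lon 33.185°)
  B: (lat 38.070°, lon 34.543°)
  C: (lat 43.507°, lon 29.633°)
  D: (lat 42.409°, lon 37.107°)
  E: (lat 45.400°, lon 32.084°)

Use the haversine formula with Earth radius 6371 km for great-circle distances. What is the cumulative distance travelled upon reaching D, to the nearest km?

1816 km

Leg distances:
A→B: 463.4 km  (cumulative 463.4 km)
B→C: 732.1 km  (cumulative 1195.5 km)
C→D: 620.1 km  (cumulative 1815.6 km)
Cumulative distance at D ≈ 1816 km.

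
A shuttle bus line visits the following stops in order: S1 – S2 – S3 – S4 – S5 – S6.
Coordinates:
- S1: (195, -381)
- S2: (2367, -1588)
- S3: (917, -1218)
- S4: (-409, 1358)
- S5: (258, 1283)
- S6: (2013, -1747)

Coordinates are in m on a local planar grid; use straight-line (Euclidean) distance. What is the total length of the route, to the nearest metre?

Leg distances:
S1→S2: 2484.8 m  (cumulative 2484.8 m)
S2→S3: 1496.5 m  (cumulative 3981.3 m)
S3→S4: 2897.2 m  (cumulative 6878.6 m)
S4→S5: 671.2 m  (cumulative 7549.8 m)
S5→S6: 3501.6 m  (cumulative 11051.3 m)
Total route length ≈ 11051 m.

11051 m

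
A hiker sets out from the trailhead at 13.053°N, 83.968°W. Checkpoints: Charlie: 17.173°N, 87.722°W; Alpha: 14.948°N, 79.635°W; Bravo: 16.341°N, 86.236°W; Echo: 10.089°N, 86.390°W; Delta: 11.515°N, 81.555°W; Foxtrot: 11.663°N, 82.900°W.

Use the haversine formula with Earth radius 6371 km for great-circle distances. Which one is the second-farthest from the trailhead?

Alpha

Distances from the trailhead (13.053°N, 83.968°W):
Charlie: 610.1 km
Alpha: 512.8 km
Bravo: 439.5 km
Echo: 422.2 km
Delta: 313.0 km
Foxtrot: 193.2 km
The second-farthest is Alpha at 512.8 km.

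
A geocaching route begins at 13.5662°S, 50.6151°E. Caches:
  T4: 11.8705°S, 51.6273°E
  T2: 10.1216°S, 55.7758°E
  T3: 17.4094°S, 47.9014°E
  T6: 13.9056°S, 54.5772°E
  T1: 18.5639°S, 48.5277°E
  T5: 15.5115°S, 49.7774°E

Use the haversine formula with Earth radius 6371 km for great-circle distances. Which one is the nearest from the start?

T4

Distance to each, sorted:
T4: 218.2 km
T5: 234.3 km
T6: 429.6 km
T3: 516.9 km
T1: 598.8 km
T2: 679.7 km
The nearest is T4 at 218.2 km.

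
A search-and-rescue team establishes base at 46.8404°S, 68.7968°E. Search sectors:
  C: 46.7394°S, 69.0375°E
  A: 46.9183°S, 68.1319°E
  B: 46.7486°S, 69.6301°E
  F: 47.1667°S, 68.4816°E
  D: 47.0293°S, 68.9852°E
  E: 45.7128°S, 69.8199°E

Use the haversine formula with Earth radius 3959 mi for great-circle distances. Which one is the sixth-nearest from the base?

Distances from the base (46.8404°S, 68.7968°E):
C: 13.4 mi
D: 15.8 mi
F: 27.0 mi
A: 31.9 mi
B: 39.9 mi
E: 92.0 mi
The sixth-nearest is E at 92.0 mi.

E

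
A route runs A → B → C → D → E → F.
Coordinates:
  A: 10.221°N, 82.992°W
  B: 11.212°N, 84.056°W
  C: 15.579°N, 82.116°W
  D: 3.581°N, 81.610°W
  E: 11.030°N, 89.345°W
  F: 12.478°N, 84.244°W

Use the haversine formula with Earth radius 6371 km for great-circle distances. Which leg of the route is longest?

Leg distances:
A→B: 160.2 km
B→C: 529.0 km
C→D: 1335.3 km
D→E: 1188.6 km
E→F: 578.2 km
The longest leg is C–D at 1335.3 km.

C–D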